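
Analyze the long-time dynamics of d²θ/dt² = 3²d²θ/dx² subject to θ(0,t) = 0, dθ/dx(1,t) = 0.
Long-time behavior: θ oscillates (no decay). Energy is conserved; the solution oscillates indefinitely as standing waves.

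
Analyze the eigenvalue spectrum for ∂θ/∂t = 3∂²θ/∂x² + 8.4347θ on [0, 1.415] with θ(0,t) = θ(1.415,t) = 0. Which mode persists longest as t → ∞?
Eigenvalues: λₙ = 3n²π²/1.415² - 8.4347.
First three modes:
  n=1: λ₁ = 3π²/1.415² - 8.4347 ≈ 6.353
  n=2: λ₂ = 12π²/1.415² - 8.4347 ≈ 50.717
  n=3: λ₃ = 27π²/1.415² - 8.4347 ≈ 124.657
Since 3π²/1.415² ≈ 14.788 > 8.4347, all λₙ > 0.
The n=1 mode decays slowest → dominates as t → ∞.
Asymptotic: θ ~ c₁ sin(πx/1.415) e^{-λ₁t} with decay rate λ₁ ≈ 6.353.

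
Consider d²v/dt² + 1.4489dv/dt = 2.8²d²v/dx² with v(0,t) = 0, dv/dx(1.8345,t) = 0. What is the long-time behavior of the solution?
As t → ∞, v → 0. Damping (γ=1.4489) dissipates energy; oscillations decay exponentially.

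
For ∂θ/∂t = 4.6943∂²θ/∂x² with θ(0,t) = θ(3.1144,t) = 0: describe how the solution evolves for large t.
θ → 0. Heat diffuses out through both boundaries.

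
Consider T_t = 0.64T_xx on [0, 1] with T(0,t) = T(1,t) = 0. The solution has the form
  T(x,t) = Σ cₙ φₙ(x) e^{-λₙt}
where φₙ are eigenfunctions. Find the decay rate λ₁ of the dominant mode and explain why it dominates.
Eigenvalues: λₙ = 0.64n²π².
First three modes:
  n=1: λ₁ = 0.64π² ≈ 6.317
  n=2: λ₂ = 2.56π² ≈ 25.266 (4× faster decay)
  n=3: λ₃ = 5.76π² ≈ 56.849 (9× faster decay)
As t → ∞, higher modes decay exponentially faster. The n=1 mode dominates: T ~ c₁ sin(πx) e^{-λ₁t}.
Decay rate: λ₁ = 0.64π² ≈ 6.317.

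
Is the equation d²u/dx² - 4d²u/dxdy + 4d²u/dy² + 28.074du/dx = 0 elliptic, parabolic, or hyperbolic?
Computing B² - 4AC with A = 1, B = -4, C = 4: discriminant = 0 (zero). Answer: parabolic.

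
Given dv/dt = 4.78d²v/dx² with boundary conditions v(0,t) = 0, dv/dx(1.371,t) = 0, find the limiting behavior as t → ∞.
v → 0. Heat escapes through the Dirichlet boundary.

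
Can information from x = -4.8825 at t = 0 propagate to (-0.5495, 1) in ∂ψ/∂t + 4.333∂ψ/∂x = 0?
Yes. The characteristic through (-0.5495, 1) passes through x = -4.8825.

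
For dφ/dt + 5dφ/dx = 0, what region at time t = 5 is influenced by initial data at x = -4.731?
At x = 20.269. The characteristic carries data from (-4.731, 0) to (20.269, 5).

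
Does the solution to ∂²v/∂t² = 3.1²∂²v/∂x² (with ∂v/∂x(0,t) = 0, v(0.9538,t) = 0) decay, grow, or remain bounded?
v oscillates (no decay). Energy is conserved; the solution oscillates indefinitely as standing waves.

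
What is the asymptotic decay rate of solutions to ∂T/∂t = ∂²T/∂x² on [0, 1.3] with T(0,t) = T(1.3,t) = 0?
Eigenvalues: λₙ = n²π²/1.3².
First three modes:
  n=1: λ₁ = π²/1.3² ≈ 5.84
  n=2: λ₂ = 4π²/1.3² ≈ 23.36 (4× faster decay)
  n=3: λ₃ = 9π²/1.3² ≈ 52.56 (9× faster decay)
As t → ∞, higher modes decay exponentially faster. The n=1 mode dominates: T ~ c₁ sin(πx/1.3) e^{-λ₁t}.
Decay rate: λ₁ = π²/1.3² ≈ 5.84.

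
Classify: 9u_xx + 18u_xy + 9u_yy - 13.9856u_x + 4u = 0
Parabolic (discriminant = 0).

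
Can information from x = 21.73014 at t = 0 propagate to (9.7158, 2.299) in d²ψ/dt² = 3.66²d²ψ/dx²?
No. The domain of dependence is [1.30146, 18.13014], and 21.73014 is outside this interval.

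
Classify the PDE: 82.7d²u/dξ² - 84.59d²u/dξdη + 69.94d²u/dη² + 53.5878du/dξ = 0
A = 82.7, B = -84.59, C = 69.94. Discriminant B² - 4AC = -15980.6839. Since -15980.6839 < 0, elliptic.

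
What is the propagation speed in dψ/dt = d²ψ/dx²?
Infinite. The heat equation is parabolic, not hyperbolic, so disturbances propagate instantly.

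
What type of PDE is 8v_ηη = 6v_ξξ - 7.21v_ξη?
Rewriting in standard form: -6v_ξξ + 7.21v_ξη + 8v_ηη = 0. With A = -6, B = 7.21, C = 8, the discriminant is 243.9841. This is a hyperbolic PDE.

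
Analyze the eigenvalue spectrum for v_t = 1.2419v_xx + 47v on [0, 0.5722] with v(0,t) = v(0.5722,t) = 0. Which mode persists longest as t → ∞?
Eigenvalues: λₙ = 1.2419n²π²/0.5722² - 47.
First three modes:
  n=1: λ₁ = 1.2419π²/0.5722² - 47 ≈ -9.564
  n=2: λ₂ = 4.9676π²/0.5722² - 47 ≈ 102.744
  n=3: λ₃ = 11.1771π²/0.5722² - 47 ≈ 289.925
Since 1.2419π²/0.5722² ≈ 37.436 < 47, λ₁ < 0.
The n=1 mode grows fastest (−λₙ is largest for n=1) → dominates.
Asymptotic: v ~ c₁ sin(πx/0.5722) e^{9.564t} (exponential growth at rate −λ₁ ≈ 9.564).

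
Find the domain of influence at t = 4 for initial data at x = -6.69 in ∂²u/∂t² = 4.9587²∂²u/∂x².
Domain of influence: [-26.5248, 13.1448]. Data at x = -6.69 spreads outward at speed 4.9587.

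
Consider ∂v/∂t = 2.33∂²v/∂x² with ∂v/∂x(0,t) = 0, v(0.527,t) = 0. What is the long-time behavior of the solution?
As t → ∞, v → 0. Heat escapes through the Dirichlet boundary.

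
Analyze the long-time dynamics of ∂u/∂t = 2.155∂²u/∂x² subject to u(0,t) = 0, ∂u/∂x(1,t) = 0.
Long-time behavior: u → 0. Heat escapes through the Dirichlet boundary.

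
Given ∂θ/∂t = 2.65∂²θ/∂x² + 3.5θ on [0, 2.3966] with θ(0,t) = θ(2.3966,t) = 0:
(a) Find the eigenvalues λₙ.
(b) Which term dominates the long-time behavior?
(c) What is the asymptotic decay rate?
Eigenvalues: λₙ = 2.65n²π²/2.3966² - 3.5.
First three modes:
  n=1: λ₁ = 2.65π²/2.3966² - 3.5 ≈ 1.054
  n=2: λ₂ = 10.6π²/2.3966² - 3.5 ≈ 14.714
  n=3: λ₃ = 23.85π²/2.3966² - 3.5 ≈ 37.482
Since 2.65π²/2.3966² ≈ 4.554 > 3.5, all λₙ > 0.
The n=1 mode decays slowest → dominates as t → ∞.
Asymptotic: θ ~ c₁ sin(πx/2.3966) e^{-λ₁t} with decay rate λ₁ ≈ 1.054.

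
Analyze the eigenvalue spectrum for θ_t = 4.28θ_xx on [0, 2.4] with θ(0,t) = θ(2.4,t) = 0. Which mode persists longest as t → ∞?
Eigenvalues: λₙ = 4.28n²π²/2.4².
First three modes:
  n=1: λ₁ = 4.28π²/2.4² ≈ 7.334
  n=2: λ₂ = 17.12π²/2.4² ≈ 29.335 (4× faster decay)
  n=3: λ₃ = 38.52π²/2.4² ≈ 66.003 (9× faster decay)
As t → ∞, higher modes decay exponentially faster. The n=1 mode dominates: θ ~ c₁ sin(πx/2.4) e^{-λ₁t}.
Decay rate: λ₁ = 4.28π²/2.4² ≈ 7.334.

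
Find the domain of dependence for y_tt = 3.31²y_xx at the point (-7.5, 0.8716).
Domain of dependence: [-10.384996, -4.615004]. Signals travel at speed 3.31, so data within |x - -7.5| ≤ 3.31·0.8716 = 2.884996 can reach the point.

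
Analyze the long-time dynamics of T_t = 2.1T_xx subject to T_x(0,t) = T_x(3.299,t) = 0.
Long-time behavior: T → constant (steady state). Heat is conserved (no flux at boundaries); solution approaches the spatial average.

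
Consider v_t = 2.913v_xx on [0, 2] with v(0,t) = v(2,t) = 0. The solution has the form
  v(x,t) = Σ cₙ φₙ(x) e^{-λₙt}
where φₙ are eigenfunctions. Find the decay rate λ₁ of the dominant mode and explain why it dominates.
Eigenvalues: λₙ = 2.913n²π²/2².
First three modes:
  n=1: λ₁ = 2.913π²/2² ≈ 7.188
  n=2: λ₂ = 11.652π²/2² ≈ 28.75 (4× faster decay)
  n=3: λ₃ = 26.217π²/2² ≈ 64.688 (9× faster decay)
As t → ∞, higher modes decay exponentially faster. The n=1 mode dominates: v ~ c₁ sin(πx/2) e^{-λ₁t}.
Decay rate: λ₁ = 2.913π²/2² ≈ 7.188.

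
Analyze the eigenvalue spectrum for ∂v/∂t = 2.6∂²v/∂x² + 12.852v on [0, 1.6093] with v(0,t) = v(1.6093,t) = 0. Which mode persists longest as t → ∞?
Eigenvalues: λₙ = 2.6n²π²/1.6093² - 12.852.
First three modes:
  n=1: λ₁ = 2.6π²/1.6093² - 12.852 ≈ -2.944
  n=2: λ₂ = 10.4π²/1.6093² - 12.852 ≈ 26.781
  n=3: λ₃ = 23.4π²/1.6093² - 12.852 ≈ 76.323
Since 2.6π²/1.6093² ≈ 9.908 < 12.852, λ₁ < 0.
The n=1 mode grows fastest (−λₙ is largest for n=1) → dominates.
Asymptotic: v ~ c₁ sin(πx/1.6093) e^{2.944t} (exponential growth at rate −λ₁ ≈ 2.944).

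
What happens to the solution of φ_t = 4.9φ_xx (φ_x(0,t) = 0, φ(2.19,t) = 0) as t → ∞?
φ → 0. Heat escapes through the Dirichlet boundary.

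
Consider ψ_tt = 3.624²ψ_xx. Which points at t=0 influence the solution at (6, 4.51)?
Domain of dependence: [-10.34424, 22.34424]. Signals travel at speed 3.624, so data within |x - 6| ≤ 3.624·4.51 = 16.34424 can reach the point.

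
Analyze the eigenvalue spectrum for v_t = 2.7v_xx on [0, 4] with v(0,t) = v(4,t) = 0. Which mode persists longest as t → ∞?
Eigenvalues: λₙ = 2.7n²π²/4².
First three modes:
  n=1: λ₁ = 2.7π²/4² ≈ 1.665
  n=2: λ₂ = 10.8π²/4² ≈ 6.662 (4× faster decay)
  n=3: λ₃ = 24.3π²/4² ≈ 14.989 (9× faster decay)
As t → ∞, higher modes decay exponentially faster. The n=1 mode dominates: v ~ c₁ sin(πx/4) e^{-λ₁t}.
Decay rate: λ₁ = 2.7π²/4² ≈ 1.665.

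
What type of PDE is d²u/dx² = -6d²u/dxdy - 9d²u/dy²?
Rewriting in standard form: d²u/dx² + 6d²u/dxdy + 9d²u/dy² = 0. With A = 1, B = 6, C = 9, the discriminant is 0. This is a parabolic PDE.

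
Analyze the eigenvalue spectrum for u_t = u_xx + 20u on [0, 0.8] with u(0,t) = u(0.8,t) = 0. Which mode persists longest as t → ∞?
Eigenvalues: λₙ = n²π²/0.8² - 20.
First three modes:
  n=1: λ₁ = π²/0.8² - 20 ≈ -4.579
  n=2: λ₂ = 4π²/0.8² - 20 ≈ 41.685
  n=3: λ₃ = 9π²/0.8² - 20 ≈ 118.791
Since π²/0.8² ≈ 15.421 < 20, λ₁ < 0.
The n=1 mode grows fastest (−λₙ is largest for n=1) → dominates.
Asymptotic: u ~ c₁ sin(πx/0.8) e^{4.579t} (exponential growth at rate −λ₁ ≈ 4.579).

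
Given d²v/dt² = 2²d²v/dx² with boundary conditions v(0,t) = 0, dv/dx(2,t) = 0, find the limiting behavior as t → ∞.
v oscillates (no decay). Energy is conserved; the solution oscillates indefinitely as standing waves.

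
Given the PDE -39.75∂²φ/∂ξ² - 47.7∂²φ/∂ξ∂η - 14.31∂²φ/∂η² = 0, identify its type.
The second-order coefficients are A = -39.75, B = -47.7, C = -14.31. Since B² - 4AC = 0 = 0, this is a parabolic PDE.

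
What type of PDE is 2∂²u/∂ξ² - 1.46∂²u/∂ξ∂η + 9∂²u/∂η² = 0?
With A = 2, B = -1.46, C = 9, the discriminant is -69.8684. This is an elliptic PDE.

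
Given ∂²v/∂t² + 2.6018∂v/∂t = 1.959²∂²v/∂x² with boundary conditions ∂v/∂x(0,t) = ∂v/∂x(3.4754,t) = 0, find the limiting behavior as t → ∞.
v → constant (steady state). Damping (γ=2.6018) dissipates the nonconstant modes; with Neumann BCs the spatial average obeys M''+γM'=0 and tends to a finite limit.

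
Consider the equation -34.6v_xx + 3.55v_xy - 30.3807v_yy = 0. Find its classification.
Elliptic. (A = -34.6, B = 3.55, C = -30.3807 gives B² - 4AC = -4192.08638.)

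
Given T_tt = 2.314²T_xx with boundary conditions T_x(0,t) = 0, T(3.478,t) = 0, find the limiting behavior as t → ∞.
T oscillates (no decay). Energy is conserved; the solution oscillates indefinitely as standing waves.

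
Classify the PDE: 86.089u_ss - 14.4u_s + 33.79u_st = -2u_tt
Rewriting in standard form: 86.089u_ss + 33.79u_st + 2u_tt - 14.4u_s = 0. A = 86.089, B = 33.79, C = 2. Discriminant B² - 4AC = 453.0521. Since 453.0521 > 0, hyperbolic.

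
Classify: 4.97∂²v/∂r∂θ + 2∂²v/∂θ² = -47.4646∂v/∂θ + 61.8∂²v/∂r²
Rewriting in standard form: -61.8∂²v/∂r² + 4.97∂²v/∂r∂θ + 2∂²v/∂θ² + 47.4646∂v/∂θ = 0. Hyperbolic (discriminant = 519.1009).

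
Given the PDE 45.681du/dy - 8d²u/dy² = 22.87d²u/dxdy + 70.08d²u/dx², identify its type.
Rewriting in standard form: -70.08d²u/dx² - 22.87d²u/dxdy - 8d²u/dy² + 45.681du/dy = 0. The second-order coefficients are A = -70.08, B = -22.87, C = -8. Since B² - 4AC = -1719.5231 < 0, this is an elliptic PDE.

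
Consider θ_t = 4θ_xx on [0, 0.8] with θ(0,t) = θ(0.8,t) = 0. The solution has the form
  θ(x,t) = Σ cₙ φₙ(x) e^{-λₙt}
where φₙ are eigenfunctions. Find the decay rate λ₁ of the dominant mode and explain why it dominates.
Eigenvalues: λₙ = 4n²π²/0.8².
First three modes:
  n=1: λ₁ = 4π²/0.8² ≈ 61.685
  n=2: λ₂ = 16π²/0.8² ≈ 246.74 (4× faster decay)
  n=3: λ₃ = 36π²/0.8² ≈ 555.165 (9× faster decay)
As t → ∞, higher modes decay exponentially faster. The n=1 mode dominates: θ ~ c₁ sin(πx/0.8) e^{-λ₁t}.
Decay rate: λ₁ = 4π²/0.8² ≈ 61.685.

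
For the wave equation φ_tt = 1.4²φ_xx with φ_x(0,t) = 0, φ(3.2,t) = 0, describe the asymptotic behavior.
φ oscillates (no decay). Energy is conserved; the solution oscillates indefinitely as standing waves.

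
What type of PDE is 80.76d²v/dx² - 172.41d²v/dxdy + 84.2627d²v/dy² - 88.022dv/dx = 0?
With A = 80.76, B = -172.41, C = 84.2627, the discriminant is 2504.985492. This is a hyperbolic PDE.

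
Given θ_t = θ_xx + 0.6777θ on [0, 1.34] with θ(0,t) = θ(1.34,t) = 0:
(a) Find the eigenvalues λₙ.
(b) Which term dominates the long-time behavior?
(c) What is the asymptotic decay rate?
Eigenvalues: λₙ = n²π²/1.34² - 0.6777.
First three modes:
  n=1: λ₁ = π²/1.34² - 0.6777 ≈ 4.819
  n=2: λ₂ = 4π²/1.34² - 0.6777 ≈ 21.308
  n=3: λ₃ = 9π²/1.34² - 0.6777 ≈ 48.791
Since π²/1.34² ≈ 5.497 > 0.6777, all λₙ > 0.
The n=1 mode decays slowest → dominates as t → ∞.
Asymptotic: θ ~ c₁ sin(πx/1.34) e^{-λ₁t} with decay rate λ₁ ≈ 4.819.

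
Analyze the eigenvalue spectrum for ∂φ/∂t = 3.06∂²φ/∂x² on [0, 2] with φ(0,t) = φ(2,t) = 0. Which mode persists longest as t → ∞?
Eigenvalues: λₙ = 3.06n²π²/2².
First three modes:
  n=1: λ₁ = 3.06π²/2² ≈ 7.55
  n=2: λ₂ = 12.24π²/2² ≈ 30.201 (4× faster decay)
  n=3: λ₃ = 27.54π²/2² ≈ 67.952 (9× faster decay)
As t → ∞, higher modes decay exponentially faster. The n=1 mode dominates: φ ~ c₁ sin(πx/2) e^{-λ₁t}.
Decay rate: λ₁ = 3.06π²/2² ≈ 7.55.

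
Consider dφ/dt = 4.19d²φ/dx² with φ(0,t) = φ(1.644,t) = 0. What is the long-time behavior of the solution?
As t → ∞, φ → 0. Heat diffuses out through both boundaries.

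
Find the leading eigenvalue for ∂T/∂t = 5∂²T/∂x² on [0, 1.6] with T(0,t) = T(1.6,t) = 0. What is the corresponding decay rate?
Eigenvalues: λₙ = 5n²π²/1.6².
First three modes:
  n=1: λ₁ = 5π²/1.6² ≈ 19.277
  n=2: λ₂ = 20π²/1.6² ≈ 77.106 (4× faster decay)
  n=3: λ₃ = 45π²/1.6² ≈ 173.489 (9× faster decay)
As t → ∞, higher modes decay exponentially faster. The n=1 mode dominates: T ~ c₁ sin(πx/1.6) e^{-λ₁t}.
Decay rate: λ₁ = 5π²/1.6² ≈ 19.277.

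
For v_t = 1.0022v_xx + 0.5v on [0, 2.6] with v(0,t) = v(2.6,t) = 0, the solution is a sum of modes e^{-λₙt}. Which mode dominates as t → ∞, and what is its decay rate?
Eigenvalues: λₙ = 1.0022n²π²/2.6² - 0.5.
First three modes:
  n=1: λ₁ = 1.0022π²/2.6² - 0.5 ≈ 0.963
  n=2: λ₂ = 4.0088π²/2.6² - 0.5 ≈ 5.353
  n=3: λ₃ = 9.0198π²/2.6² - 0.5 ≈ 12.669
Since 1.0022π²/2.6² ≈ 1.463 > 0.5, all λₙ > 0.
The n=1 mode decays slowest → dominates as t → ∞.
Asymptotic: v ~ c₁ sin(πx/2.6) e^{-λ₁t} with decay rate λ₁ ≈ 0.963.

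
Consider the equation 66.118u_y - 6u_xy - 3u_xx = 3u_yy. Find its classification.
Rewriting in standard form: -3u_xx - 6u_xy - 3u_yy + 66.118u_y = 0. Parabolic. (A = -3, B = -6, C = -3 gives B² - 4AC = 0.)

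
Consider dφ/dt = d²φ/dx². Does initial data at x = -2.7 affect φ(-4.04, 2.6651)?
Yes, for any finite x. The heat equation has infinite propagation speed, so all initial data affects all points at any t > 0.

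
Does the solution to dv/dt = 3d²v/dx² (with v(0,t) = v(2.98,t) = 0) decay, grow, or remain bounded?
v → 0. Heat diffuses out through both boundaries.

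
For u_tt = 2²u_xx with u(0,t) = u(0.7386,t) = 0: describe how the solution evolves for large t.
u oscillates (no decay). Energy is conserved; the solution oscillates indefinitely as standing waves.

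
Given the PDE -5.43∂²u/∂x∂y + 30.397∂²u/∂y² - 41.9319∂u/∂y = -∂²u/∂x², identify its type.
Rewriting in standard form: ∂²u/∂x² - 5.43∂²u/∂x∂y + 30.397∂²u/∂y² - 41.9319∂u/∂y = 0. The second-order coefficients are A = 1, B = -5.43, C = 30.397. Since B² - 4AC = -92.1031 < 0, this is an elliptic PDE.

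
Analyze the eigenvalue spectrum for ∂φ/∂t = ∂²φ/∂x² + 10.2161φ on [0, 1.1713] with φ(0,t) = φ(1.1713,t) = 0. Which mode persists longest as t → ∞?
Eigenvalues: λₙ = n²π²/1.1713² - 10.2161.
First three modes:
  n=1: λ₁ = π²/1.1713² - 10.2161 ≈ -3.022
  n=2: λ₂ = 4π²/1.1713² - 10.2161 ≈ 18.559
  n=3: λ₃ = 9π²/1.1713² - 10.2161 ≈ 54.529
Since π²/1.1713² ≈ 7.194 < 10.2161, λ₁ < 0.
The n=1 mode grows fastest (−λₙ is largest for n=1) → dominates.
Asymptotic: φ ~ c₁ sin(πx/1.1713) e^{3.022t} (exponential growth at rate −λ₁ ≈ 3.022).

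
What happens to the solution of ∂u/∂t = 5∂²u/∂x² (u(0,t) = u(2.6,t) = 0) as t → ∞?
u → 0. Heat diffuses out through both boundaries.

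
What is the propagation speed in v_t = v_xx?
Infinite. The heat equation is parabolic, not hyperbolic, so disturbances propagate instantly.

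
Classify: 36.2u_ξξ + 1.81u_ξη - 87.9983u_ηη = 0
Hyperbolic (discriminant = 12745.42994).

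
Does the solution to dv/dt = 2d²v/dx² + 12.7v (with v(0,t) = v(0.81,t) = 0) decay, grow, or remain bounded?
v → 0. Diffusion dominates reaction (r=12.7 < κπ²/L²≈30.09); solution decays.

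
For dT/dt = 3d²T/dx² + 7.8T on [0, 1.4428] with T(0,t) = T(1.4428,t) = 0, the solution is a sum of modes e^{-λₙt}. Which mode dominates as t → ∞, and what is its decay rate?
Eigenvalues: λₙ = 3n²π²/1.4428² - 7.8.
First three modes:
  n=1: λ₁ = 3π²/1.4428² - 7.8 ≈ 6.424
  n=2: λ₂ = 12π²/1.4428² - 7.8 ≈ 49.094
  n=3: λ₃ = 27π²/1.4428² - 7.8 ≈ 120.212
Since 3π²/1.4428² ≈ 14.224 > 7.8, all λₙ > 0.
The n=1 mode decays slowest → dominates as t → ∞.
Asymptotic: T ~ c₁ sin(πx/1.4428) e^{-λ₁t} with decay rate λ₁ ≈ 6.424.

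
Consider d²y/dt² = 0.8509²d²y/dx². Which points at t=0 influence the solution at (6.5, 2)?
Domain of dependence: [4.7982, 8.2018]. Signals travel at speed 0.8509, so data within |x - 6.5| ≤ 0.8509·2 = 1.7018 can reach the point.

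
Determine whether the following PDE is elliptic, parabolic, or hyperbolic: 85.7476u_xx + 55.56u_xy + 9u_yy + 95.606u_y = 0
Coefficients: A = 85.7476, B = 55.56, C = 9. B² - 4AC = 0, which is zero, so the equation is parabolic.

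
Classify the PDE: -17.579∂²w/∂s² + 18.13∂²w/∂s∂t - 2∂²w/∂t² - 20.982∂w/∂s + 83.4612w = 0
A = -17.579, B = 18.13, C = -2. Discriminant B² - 4AC = 188.0649. Since 188.0649 > 0, hyperbolic.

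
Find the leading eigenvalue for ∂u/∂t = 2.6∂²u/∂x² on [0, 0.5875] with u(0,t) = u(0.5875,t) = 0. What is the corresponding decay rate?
Eigenvalues: λₙ = 2.6n²π²/0.5875².
First three modes:
  n=1: λ₁ = 2.6π²/0.5875² ≈ 74.346
  n=2: λ₂ = 10.4π²/0.5875² ≈ 297.384 (4× faster decay)
  n=3: λ₃ = 23.4π²/0.5875² ≈ 669.114 (9× faster decay)
As t → ∞, higher modes decay exponentially faster. The n=1 mode dominates: u ~ c₁ sin(πx/0.5875) e^{-λ₁t}.
Decay rate: λ₁ = 2.6π²/0.5875² ≈ 74.346.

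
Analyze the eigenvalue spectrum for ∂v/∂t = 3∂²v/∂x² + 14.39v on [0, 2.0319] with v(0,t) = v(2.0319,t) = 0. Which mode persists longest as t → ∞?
Eigenvalues: λₙ = 3n²π²/2.0319² - 14.39.
First three modes:
  n=1: λ₁ = 3π²/2.0319² - 14.39 ≈ -7.218
  n=2: λ₂ = 12π²/2.0319² - 14.39 ≈ 14.296
  n=3: λ₃ = 27π²/2.0319² - 14.39 ≈ 50.154
Since 3π²/2.0319² ≈ 7.172 < 14.39, λ₁ < 0.
The n=1 mode grows fastest (−λₙ is largest for n=1) → dominates.
Asymptotic: v ~ c₁ sin(πx/2.0319) e^{7.218t} (exponential growth at rate −λ₁ ≈ 7.218).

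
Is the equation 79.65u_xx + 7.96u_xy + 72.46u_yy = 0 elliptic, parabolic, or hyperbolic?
Computing B² - 4AC with A = 79.65, B = 7.96, C = 72.46: discriminant = -23022.3944 (negative). Answer: elliptic.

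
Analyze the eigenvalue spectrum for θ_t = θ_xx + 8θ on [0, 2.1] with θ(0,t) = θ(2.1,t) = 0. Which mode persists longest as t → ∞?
Eigenvalues: λₙ = n²π²/2.1² - 8.
First three modes:
  n=1: λ₁ = π²/2.1² - 8 ≈ -5.762
  n=2: λ₂ = 4π²/2.1² - 8 ≈ 0.952
  n=3: λ₃ = 9π²/2.1² - 8 ≈ 12.142
Since π²/2.1² ≈ 2.238 < 8, λ₁ < 0.
The n=1 mode grows fastest (−λₙ is largest for n=1) → dominates.
Asymptotic: θ ~ c₁ sin(πx/2.1) e^{5.762t} (exponential growth at rate −λ₁ ≈ 5.762).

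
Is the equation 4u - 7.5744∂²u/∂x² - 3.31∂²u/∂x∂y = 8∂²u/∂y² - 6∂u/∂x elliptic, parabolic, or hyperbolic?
Rewriting in standard form: -7.5744∂²u/∂x² - 3.31∂²u/∂x∂y - 8∂²u/∂y² + 6∂u/∂x + 4u = 0. Computing B² - 4AC with A = -7.5744, B = -3.31, C = -8: discriminant = -231.4247 (negative). Answer: elliptic.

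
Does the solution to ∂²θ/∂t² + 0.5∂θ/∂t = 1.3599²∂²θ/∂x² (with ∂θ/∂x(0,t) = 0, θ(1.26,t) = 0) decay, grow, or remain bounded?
θ → 0. Damping (γ=0.5) dissipates energy; oscillations decay exponentially.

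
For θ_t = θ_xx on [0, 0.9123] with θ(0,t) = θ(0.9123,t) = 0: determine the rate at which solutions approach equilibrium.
Eigenvalues: λₙ = n²π²/0.9123².
First three modes:
  n=1: λ₁ = π²/0.9123² ≈ 11.858
  n=2: λ₂ = 4π²/0.9123² ≈ 47.433 (4× faster decay)
  n=3: λ₃ = 9π²/0.9123² ≈ 106.725 (9× faster decay)
As t → ∞, higher modes decay exponentially faster. The n=1 mode dominates: θ ~ c₁ sin(πx/0.9123) e^{-λ₁t}.
Decay rate: λ₁ = π²/0.9123² ≈ 11.858.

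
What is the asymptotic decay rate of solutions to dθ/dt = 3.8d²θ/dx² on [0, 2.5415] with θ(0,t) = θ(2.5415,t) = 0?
Eigenvalues: λₙ = 3.8n²π²/2.5415².
First three modes:
  n=1: λ₁ = 3.8π²/2.5415² ≈ 5.806
  n=2: λ₂ = 15.2π²/2.5415² ≈ 23.225 (4× faster decay)
  n=3: λ₃ = 34.2π²/2.5415² ≈ 52.257 (9× faster decay)
As t → ∞, higher modes decay exponentially faster. The n=1 mode dominates: θ ~ c₁ sin(πx/2.5415) e^{-λ₁t}.
Decay rate: λ₁ = 3.8π²/2.5415² ≈ 5.806.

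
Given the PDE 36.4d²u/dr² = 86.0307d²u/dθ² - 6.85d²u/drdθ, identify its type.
Rewriting in standard form: 36.4d²u/dr² + 6.85d²u/drdθ - 86.0307d²u/dθ² = 0. The second-order coefficients are A = 36.4, B = 6.85, C = -86.0307. Since B² - 4AC = 12572.99242 > 0, this is a hyperbolic PDE.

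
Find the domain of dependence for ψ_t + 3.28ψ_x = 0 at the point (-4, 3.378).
A single point: x = -15.07984. The characteristic through (-4, 3.378) is x - 3.28t = const, so x = -4 - 3.28·3.378 = -15.07984.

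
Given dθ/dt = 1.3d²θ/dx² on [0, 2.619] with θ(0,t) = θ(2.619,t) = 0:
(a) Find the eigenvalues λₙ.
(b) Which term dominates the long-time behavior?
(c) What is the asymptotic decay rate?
Eigenvalues: λₙ = 1.3n²π²/2.619².
First three modes:
  n=1: λ₁ = 1.3π²/2.619² ≈ 1.871
  n=2: λ₂ = 5.2π²/2.619² ≈ 7.482 (4× faster decay)
  n=3: λ₃ = 11.7π²/2.619² ≈ 16.835 (9× faster decay)
As t → ∞, higher modes decay exponentially faster. The n=1 mode dominates: θ ~ c₁ sin(πx/2.619) e^{-λ₁t}.
Decay rate: λ₁ = 1.3π²/2.619² ≈ 1.871.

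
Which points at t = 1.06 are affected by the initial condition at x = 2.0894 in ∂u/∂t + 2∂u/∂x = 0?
At x = 4.2094. The characteristic carries data from (2.0894, 0) to (4.2094, 1.06).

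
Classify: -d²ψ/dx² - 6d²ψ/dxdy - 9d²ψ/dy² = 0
Parabolic (discriminant = 0).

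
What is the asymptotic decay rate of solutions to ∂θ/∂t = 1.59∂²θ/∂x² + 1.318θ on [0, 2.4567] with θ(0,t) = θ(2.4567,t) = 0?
Eigenvalues: λₙ = 1.59n²π²/2.4567² - 1.318.
First three modes:
  n=1: λ₁ = 1.59π²/2.4567² - 1.318 ≈ 1.282
  n=2: λ₂ = 6.36π²/2.4567² - 1.318 ≈ 9.082
  n=3: λ₃ = 14.31π²/2.4567² - 1.318 ≈ 22.083
Since 1.59π²/2.4567² ≈ 2.6 > 1.318, all λₙ > 0.
The n=1 mode decays slowest → dominates as t → ∞.
Asymptotic: θ ~ c₁ sin(πx/2.4567) e^{-λ₁t} with decay rate λ₁ ≈ 1.282.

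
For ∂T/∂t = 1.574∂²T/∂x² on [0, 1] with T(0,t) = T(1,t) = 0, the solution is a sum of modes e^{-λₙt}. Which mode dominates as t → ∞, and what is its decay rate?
Eigenvalues: λₙ = 1.574n²π².
First three modes:
  n=1: λ₁ = 1.574π² ≈ 15.535
  n=2: λ₂ = 6.296π² ≈ 62.139 (4× faster decay)
  n=3: λ₃ = 14.166π² ≈ 139.813 (9× faster decay)
As t → ∞, higher modes decay exponentially faster. The n=1 mode dominates: T ~ c₁ sin(πx) e^{-λ₁t}.
Decay rate: λ₁ = 1.574π² ≈ 15.535.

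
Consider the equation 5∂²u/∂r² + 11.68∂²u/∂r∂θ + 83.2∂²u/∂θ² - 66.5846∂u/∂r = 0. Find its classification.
Elliptic. (A = 5, B = 11.68, C = 83.2 gives B² - 4AC = -1527.5776.)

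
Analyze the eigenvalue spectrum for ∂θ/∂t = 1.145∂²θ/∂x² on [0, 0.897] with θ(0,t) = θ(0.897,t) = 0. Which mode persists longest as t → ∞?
Eigenvalues: λₙ = 1.145n²π²/0.897².
First three modes:
  n=1: λ₁ = 1.145π²/0.897² ≈ 14.045
  n=2: λ₂ = 4.58π²/0.897² ≈ 56.18 (4× faster decay)
  n=3: λ₃ = 10.305π²/0.897² ≈ 126.405 (9× faster decay)
As t → ∞, higher modes decay exponentially faster. The n=1 mode dominates: θ ~ c₁ sin(πx/0.897) e^{-λ₁t}.
Decay rate: λ₁ = 1.145π²/0.897² ≈ 14.045.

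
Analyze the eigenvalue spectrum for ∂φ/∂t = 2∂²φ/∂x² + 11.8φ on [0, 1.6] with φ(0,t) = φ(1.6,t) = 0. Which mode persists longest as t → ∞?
Eigenvalues: λₙ = 2n²π²/1.6² - 11.8.
First three modes:
  n=1: λ₁ = 2π²/1.6² - 11.8 ≈ -4.089
  n=2: λ₂ = 8π²/1.6² - 11.8 ≈ 19.043
  n=3: λ₃ = 18π²/1.6² - 11.8 ≈ 57.596
Since 2π²/1.6² ≈ 7.711 < 11.8, λ₁ < 0.
The n=1 mode grows fastest (−λₙ is largest for n=1) → dominates.
Asymptotic: φ ~ c₁ sin(πx/1.6) e^{4.089t} (exponential growth at rate −λ₁ ≈ 4.089).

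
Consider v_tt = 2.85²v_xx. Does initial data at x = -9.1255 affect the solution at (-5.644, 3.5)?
Yes. The domain of dependence is [-15.619, 4.331], and -9.1255 ∈ [-15.619, 4.331].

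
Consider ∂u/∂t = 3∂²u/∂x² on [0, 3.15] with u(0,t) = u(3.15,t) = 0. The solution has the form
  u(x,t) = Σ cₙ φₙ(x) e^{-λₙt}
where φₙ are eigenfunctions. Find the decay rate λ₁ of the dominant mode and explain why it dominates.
Eigenvalues: λₙ = 3n²π²/3.15².
First three modes:
  n=1: λ₁ = 3π²/3.15² ≈ 2.984
  n=2: λ₂ = 12π²/3.15² ≈ 11.936 (4× faster decay)
  n=3: λ₃ = 27π²/3.15² ≈ 26.856 (9× faster decay)
As t → ∞, higher modes decay exponentially faster. The n=1 mode dominates: u ~ c₁ sin(πx/3.15) e^{-λ₁t}.
Decay rate: λ₁ = 3π²/3.15² ≈ 2.984.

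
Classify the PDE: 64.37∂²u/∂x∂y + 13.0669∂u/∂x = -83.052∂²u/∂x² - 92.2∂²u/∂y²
Rewriting in standard form: 83.052∂²u/∂x² + 64.37∂²u/∂x∂y + 92.2∂²u/∂y² + 13.0669∂u/∂x = 0. A = 83.052, B = 64.37, C = 92.2. Discriminant B² - 4AC = -26486.0807. Since -26486.0807 < 0, elliptic.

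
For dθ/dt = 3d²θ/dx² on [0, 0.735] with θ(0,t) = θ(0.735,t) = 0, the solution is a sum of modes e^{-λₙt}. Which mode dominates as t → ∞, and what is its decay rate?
Eigenvalues: λₙ = 3n²π²/0.735².
First three modes:
  n=1: λ₁ = 3π²/0.735² ≈ 54.808
  n=2: λ₂ = 12π²/0.735² ≈ 219.233 (4× faster decay)
  n=3: λ₃ = 27π²/0.735² ≈ 493.275 (9× faster decay)
As t → ∞, higher modes decay exponentially faster. The n=1 mode dominates: θ ~ c₁ sin(πx/0.735) e^{-λ₁t}.
Decay rate: λ₁ = 3π²/0.735² ≈ 54.808.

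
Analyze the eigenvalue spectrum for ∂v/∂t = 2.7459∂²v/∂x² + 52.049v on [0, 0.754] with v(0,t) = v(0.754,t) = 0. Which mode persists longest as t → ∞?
Eigenvalues: λₙ = 2.7459n²π²/0.754² - 52.049.
First three modes:
  n=1: λ₁ = 2.7459π²/0.754² - 52.049 ≈ -4.379
  n=2: λ₂ = 10.9836π²/0.754² - 52.049 ≈ 138.63
  n=3: λ₃ = 24.7131π²/0.754² - 52.049 ≈ 376.978
Since 2.7459π²/0.754² ≈ 47.67 < 52.049, λ₁ < 0.
The n=1 mode grows fastest (−λₙ is largest for n=1) → dominates.
Asymptotic: v ~ c₁ sin(πx/0.754) e^{4.379t} (exponential growth at rate −λ₁ ≈ 4.379).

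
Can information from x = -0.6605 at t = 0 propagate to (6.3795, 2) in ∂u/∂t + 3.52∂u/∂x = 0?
Yes. The characteristic through (6.3795, 2) passes through x = -0.6605.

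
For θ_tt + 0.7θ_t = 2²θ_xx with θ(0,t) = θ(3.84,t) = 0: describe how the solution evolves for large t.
θ → 0. Damping (γ=0.7) dissipates energy; oscillations decay exponentially.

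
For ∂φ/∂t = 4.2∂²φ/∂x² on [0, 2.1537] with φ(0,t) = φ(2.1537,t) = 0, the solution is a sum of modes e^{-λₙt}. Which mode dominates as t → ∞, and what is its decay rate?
Eigenvalues: λₙ = 4.2n²π²/2.1537².
First three modes:
  n=1: λ₁ = 4.2π²/2.1537² ≈ 8.937
  n=2: λ₂ = 16.8π²/2.1537² ≈ 35.747 (4× faster decay)
  n=3: λ₃ = 37.8π²/2.1537² ≈ 80.431 (9× faster decay)
As t → ∞, higher modes decay exponentially faster. The n=1 mode dominates: φ ~ c₁ sin(πx/2.1537) e^{-λ₁t}.
Decay rate: λ₁ = 4.2π²/2.1537² ≈ 8.937.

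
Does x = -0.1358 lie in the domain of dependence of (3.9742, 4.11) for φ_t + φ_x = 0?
Yes. The characteristic through (3.9742, 4.11) passes through x = -0.1358.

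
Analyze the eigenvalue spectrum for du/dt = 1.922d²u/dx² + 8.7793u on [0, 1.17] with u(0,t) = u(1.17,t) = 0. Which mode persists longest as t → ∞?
Eigenvalues: λₙ = 1.922n²π²/1.17² - 8.7793.
First three modes:
  n=1: λ₁ = 1.922π²/1.17² - 8.7793 ≈ 5.078
  n=2: λ₂ = 7.688π²/1.17² - 8.7793 ≈ 46.65
  n=3: λ₃ = 17.298π²/1.17² - 8.7793 ≈ 115.937
Since 1.922π²/1.17² ≈ 13.857 > 8.7793, all λₙ > 0.
The n=1 mode decays slowest → dominates as t → ∞.
Asymptotic: u ~ c₁ sin(πx/1.17) e^{-λ₁t} with decay rate λ₁ ≈ 5.078.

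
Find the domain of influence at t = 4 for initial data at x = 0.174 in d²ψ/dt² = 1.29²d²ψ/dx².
Domain of influence: [-4.986, 5.334]. Data at x = 0.174 spreads outward at speed 1.29.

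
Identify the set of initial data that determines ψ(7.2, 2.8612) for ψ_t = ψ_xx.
The entire real line. The heat equation has infinite propagation speed: any initial disturbance instantly affects all points (though exponentially small far away).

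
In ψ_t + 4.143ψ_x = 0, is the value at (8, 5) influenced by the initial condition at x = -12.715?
Yes. The characteristic through (8, 5) passes through x = -12.715.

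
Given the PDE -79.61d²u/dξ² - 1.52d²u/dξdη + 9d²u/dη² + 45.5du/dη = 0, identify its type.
The second-order coefficients are A = -79.61, B = -1.52, C = 9. Since B² - 4AC = 2868.2704 > 0, this is a hyperbolic PDE.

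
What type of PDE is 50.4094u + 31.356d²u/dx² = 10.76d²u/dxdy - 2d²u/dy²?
Rewriting in standard form: 31.356d²u/dx² - 10.76d²u/dxdy + 2d²u/dy² + 50.4094u = 0. With A = 31.356, B = -10.76, C = 2, the discriminant is -135.0704. This is an elliptic PDE.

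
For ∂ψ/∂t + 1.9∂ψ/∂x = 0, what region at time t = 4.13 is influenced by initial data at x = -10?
At x = -2.153. The characteristic carries data from (-10, 0) to (-2.153, 4.13).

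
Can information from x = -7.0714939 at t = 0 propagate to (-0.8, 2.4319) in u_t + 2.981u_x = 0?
No. Only data at x = -8.0494939 affects (-0.8, 2.4319). Advection has one-way propagation along characteristics.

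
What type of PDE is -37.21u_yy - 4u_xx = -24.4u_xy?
Rewriting in standard form: -4u_xx + 24.4u_xy - 37.21u_yy = 0. With A = -4, B = 24.4, C = -37.21, the discriminant is 0. This is a parabolic PDE.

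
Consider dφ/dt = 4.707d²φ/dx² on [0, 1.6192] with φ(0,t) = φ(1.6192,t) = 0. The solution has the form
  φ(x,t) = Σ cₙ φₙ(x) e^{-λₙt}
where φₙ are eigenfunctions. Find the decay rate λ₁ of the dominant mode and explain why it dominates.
Eigenvalues: λₙ = 4.707n²π²/1.6192².
First three modes:
  n=1: λ₁ = 4.707π²/1.6192² ≈ 17.719
  n=2: λ₂ = 18.828π²/1.6192² ≈ 70.877 (4× faster decay)
  n=3: λ₃ = 42.363π²/1.6192² ≈ 159.472 (9× faster decay)
As t → ∞, higher modes decay exponentially faster. The n=1 mode dominates: φ ~ c₁ sin(πx/1.6192) e^{-λ₁t}.
Decay rate: λ₁ = 4.707π²/1.6192² ≈ 17.719.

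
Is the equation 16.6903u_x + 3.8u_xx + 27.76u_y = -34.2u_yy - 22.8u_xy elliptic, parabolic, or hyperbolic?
Rewriting in standard form: 3.8u_xx + 22.8u_xy + 34.2u_yy + 16.6903u_x + 27.76u_y = 0. Computing B² - 4AC with A = 3.8, B = 22.8, C = 34.2: discriminant = 0 (zero). Answer: parabolic.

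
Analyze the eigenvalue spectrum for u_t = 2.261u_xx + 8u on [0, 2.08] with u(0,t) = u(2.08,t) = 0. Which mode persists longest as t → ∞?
Eigenvalues: λₙ = 2.261n²π²/2.08² - 8.
First three modes:
  n=1: λ₁ = 2.261π²/2.08² - 8 ≈ -2.842
  n=2: λ₂ = 9.044π²/2.08² - 8 ≈ 12.632
  n=3: λ₃ = 20.349π²/2.08² - 8 ≈ 38.421
Since 2.261π²/2.08² ≈ 5.158 < 8, λ₁ < 0.
The n=1 mode grows fastest (−λₙ is largest for n=1) → dominates.
Asymptotic: u ~ c₁ sin(πx/2.08) e^{2.842t} (exponential growth at rate −λ₁ ≈ 2.842).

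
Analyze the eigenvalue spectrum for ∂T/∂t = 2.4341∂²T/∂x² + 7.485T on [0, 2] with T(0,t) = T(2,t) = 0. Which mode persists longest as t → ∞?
Eigenvalues: λₙ = 2.4341n²π²/2² - 7.485.
First three modes:
  n=1: λ₁ = 2.4341π²/2² - 7.485 ≈ -1.479
  n=2: λ₂ = 9.7364π²/2² - 7.485 ≈ 16.539
  n=3: λ₃ = 21.9069π²/2² - 7.485 ≈ 46.568
Since 2.4341π²/2² ≈ 6.006 < 7.485, λ₁ < 0.
The n=1 mode grows fastest (−λₙ is largest for n=1) → dominates.
Asymptotic: T ~ c₁ sin(πx/2) e^{1.479t} (exponential growth at rate −λ₁ ≈ 1.479).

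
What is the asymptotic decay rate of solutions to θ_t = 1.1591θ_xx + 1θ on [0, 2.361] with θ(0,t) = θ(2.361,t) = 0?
Eigenvalues: λₙ = 1.1591n²π²/2.361² - 1.
First three modes:
  n=1: λ₁ = 1.1591π²/2.361² - 1 ≈ 1.052
  n=2: λ₂ = 4.6364π²/2.361² - 1 ≈ 7.209
  n=3: λ₃ = 10.4319π²/2.361² - 1 ≈ 17.47
Since 1.1591π²/2.361² ≈ 2.052 > 1, all λₙ > 0.
The n=1 mode decays slowest → dominates as t → ∞.
Asymptotic: θ ~ c₁ sin(πx/2.361) e^{-λ₁t} with decay rate λ₁ ≈ 1.052.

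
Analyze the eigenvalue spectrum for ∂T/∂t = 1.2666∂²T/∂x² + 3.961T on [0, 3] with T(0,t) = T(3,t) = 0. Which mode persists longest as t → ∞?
Eigenvalues: λₙ = 1.2666n²π²/3² - 3.961.
First three modes:
  n=1: λ₁ = 1.2666π²/3² - 3.961 ≈ -2.572
  n=2: λ₂ = 5.0664π²/3² - 3.961 ≈ 1.595
  n=3: λ₃ = 11.3994π²/3² - 3.961 ≈ 8.54
Since 1.2666π²/3² ≈ 1.389 < 3.961, λ₁ < 0.
The n=1 mode grows fastest (−λₙ is largest for n=1) → dominates.
Asymptotic: T ~ c₁ sin(πx/3) e^{2.572t} (exponential growth at rate −λ₁ ≈ 2.572).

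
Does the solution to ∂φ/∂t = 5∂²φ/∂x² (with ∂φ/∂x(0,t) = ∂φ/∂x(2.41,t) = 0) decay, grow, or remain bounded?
φ → constant (steady state). Heat is conserved (no flux at boundaries); solution approaches the spatial average.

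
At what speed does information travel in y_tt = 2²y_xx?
Speed = 2. Information travels along characteristics x = x₀ ± 2t.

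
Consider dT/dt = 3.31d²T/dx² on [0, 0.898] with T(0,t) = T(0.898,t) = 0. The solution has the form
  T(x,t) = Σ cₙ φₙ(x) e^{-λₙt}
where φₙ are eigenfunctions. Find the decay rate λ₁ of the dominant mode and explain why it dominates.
Eigenvalues: λₙ = 3.31n²π²/0.898².
First three modes:
  n=1: λ₁ = 3.31π²/0.898² ≈ 40.511
  n=2: λ₂ = 13.24π²/0.898² ≈ 162.045 (4× faster decay)
  n=3: λ₃ = 29.79π²/0.898² ≈ 364.601 (9× faster decay)
As t → ∞, higher modes decay exponentially faster. The n=1 mode dominates: T ~ c₁ sin(πx/0.898) e^{-λ₁t}.
Decay rate: λ₁ = 3.31π²/0.898² ≈ 40.511.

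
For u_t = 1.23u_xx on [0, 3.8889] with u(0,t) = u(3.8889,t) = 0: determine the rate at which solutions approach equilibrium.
Eigenvalues: λₙ = 1.23n²π²/3.8889².
First three modes:
  n=1: λ₁ = 1.23π²/3.8889² ≈ 0.803
  n=2: λ₂ = 4.92π²/3.8889² ≈ 3.211 (4× faster decay)
  n=3: λ₃ = 11.07π²/3.8889² ≈ 7.224 (9× faster decay)
As t → ∞, higher modes decay exponentially faster. The n=1 mode dominates: u ~ c₁ sin(πx/3.8889) e^{-λ₁t}.
Decay rate: λ₁ = 1.23π²/3.8889² ≈ 0.803.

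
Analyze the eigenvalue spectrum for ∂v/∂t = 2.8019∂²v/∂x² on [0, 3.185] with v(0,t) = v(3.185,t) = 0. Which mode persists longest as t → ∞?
Eigenvalues: λₙ = 2.8019n²π²/3.185².
First three modes:
  n=1: λ₁ = 2.8019π²/3.185² ≈ 2.726
  n=2: λ₂ = 11.2076π²/3.185² ≈ 10.904 (4× faster decay)
  n=3: λ₃ = 25.2171π²/3.185² ≈ 24.534 (9× faster decay)
As t → ∞, higher modes decay exponentially faster. The n=1 mode dominates: v ~ c₁ sin(πx/3.185) e^{-λ₁t}.
Decay rate: λ₁ = 2.8019π²/3.185² ≈ 2.726.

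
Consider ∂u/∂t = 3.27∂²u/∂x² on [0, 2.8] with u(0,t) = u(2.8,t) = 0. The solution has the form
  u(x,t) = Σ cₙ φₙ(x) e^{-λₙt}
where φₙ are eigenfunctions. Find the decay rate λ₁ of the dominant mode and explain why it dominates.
Eigenvalues: λₙ = 3.27n²π²/2.8².
First three modes:
  n=1: λ₁ = 3.27π²/2.8² ≈ 4.117
  n=2: λ₂ = 13.08π²/2.8² ≈ 16.466 (4× faster decay)
  n=3: λ₃ = 29.43π²/2.8² ≈ 37.049 (9× faster decay)
As t → ∞, higher modes decay exponentially faster. The n=1 mode dominates: u ~ c₁ sin(πx/2.8) e^{-λ₁t}.
Decay rate: λ₁ = 3.27π²/2.8² ≈ 4.117.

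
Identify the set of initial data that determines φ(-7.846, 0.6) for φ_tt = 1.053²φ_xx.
Domain of dependence: [-8.4778, -7.2142]. Signals travel at speed 1.053, so data within |x - -7.846| ≤ 1.053·0.6 = 0.6318 can reach the point.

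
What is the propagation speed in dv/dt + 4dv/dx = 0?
Speed = 4. Information travels along x - 4t = const (rightward).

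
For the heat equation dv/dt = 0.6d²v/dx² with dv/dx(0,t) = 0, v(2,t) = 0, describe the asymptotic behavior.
v → 0. Heat escapes through the Dirichlet boundary.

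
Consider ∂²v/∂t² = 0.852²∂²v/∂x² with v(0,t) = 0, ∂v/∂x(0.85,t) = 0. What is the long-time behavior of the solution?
As t → ∞, v oscillates (no decay). Energy is conserved; the solution oscillates indefinitely as standing waves.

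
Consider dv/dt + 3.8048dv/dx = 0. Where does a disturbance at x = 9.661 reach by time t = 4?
At x = 24.8802. The characteristic carries data from (9.661, 0) to (24.8802, 4).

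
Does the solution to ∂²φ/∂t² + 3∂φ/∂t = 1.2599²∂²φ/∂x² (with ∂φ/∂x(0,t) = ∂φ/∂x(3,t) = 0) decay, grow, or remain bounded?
φ → constant (steady state). Damping (γ=3) dissipates the nonconstant modes; with Neumann BCs the spatial average obeys M''+γM'=0 and tends to a finite limit.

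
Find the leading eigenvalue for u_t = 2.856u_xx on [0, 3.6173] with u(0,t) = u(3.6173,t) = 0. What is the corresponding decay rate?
Eigenvalues: λₙ = 2.856n²π²/3.6173².
First three modes:
  n=1: λ₁ = 2.856π²/3.6173² ≈ 2.154
  n=2: λ₂ = 11.424π²/3.6173² ≈ 8.617 (4× faster decay)
  n=3: λ₃ = 25.704π²/3.6173² ≈ 19.388 (9× faster decay)
As t → ∞, higher modes decay exponentially faster. The n=1 mode dominates: u ~ c₁ sin(πx/3.6173) e^{-λ₁t}.
Decay rate: λ₁ = 2.856π²/3.6173² ≈ 2.154.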